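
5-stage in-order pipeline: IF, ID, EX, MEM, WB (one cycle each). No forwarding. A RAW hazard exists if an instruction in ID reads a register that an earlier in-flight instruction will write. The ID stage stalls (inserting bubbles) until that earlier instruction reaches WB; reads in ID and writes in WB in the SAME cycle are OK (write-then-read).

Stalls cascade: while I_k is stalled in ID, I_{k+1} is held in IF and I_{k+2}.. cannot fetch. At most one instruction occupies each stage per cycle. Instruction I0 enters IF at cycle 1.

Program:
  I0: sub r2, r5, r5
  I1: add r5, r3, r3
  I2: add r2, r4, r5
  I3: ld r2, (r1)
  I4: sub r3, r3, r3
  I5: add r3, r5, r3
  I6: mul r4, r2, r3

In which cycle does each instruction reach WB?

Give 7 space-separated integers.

I0 sub r2 <- r5,r5: IF@1 ID@2 stall=0 (-) EX@3 MEM@4 WB@5
I1 add r5 <- r3,r3: IF@2 ID@3 stall=0 (-) EX@4 MEM@5 WB@6
I2 add r2 <- r4,r5: IF@3 ID@4 stall=2 (RAW on I1.r5 (WB@6)) EX@7 MEM@8 WB@9
I3 ld r2 <- r1: IF@4 ID@7 stall=0 (-) EX@8 MEM@9 WB@10
I4 sub r3 <- r3,r3: IF@7 ID@8 stall=0 (-) EX@9 MEM@10 WB@11
I5 add r3 <- r5,r3: IF@8 ID@9 stall=2 (RAW on I4.r3 (WB@11)) EX@12 MEM@13 WB@14
I6 mul r4 <- r2,r3: IF@9 ID@12 stall=2 (RAW on I5.r3 (WB@14)) EX@15 MEM@16 WB@17

Answer: 5 6 9 10 11 14 17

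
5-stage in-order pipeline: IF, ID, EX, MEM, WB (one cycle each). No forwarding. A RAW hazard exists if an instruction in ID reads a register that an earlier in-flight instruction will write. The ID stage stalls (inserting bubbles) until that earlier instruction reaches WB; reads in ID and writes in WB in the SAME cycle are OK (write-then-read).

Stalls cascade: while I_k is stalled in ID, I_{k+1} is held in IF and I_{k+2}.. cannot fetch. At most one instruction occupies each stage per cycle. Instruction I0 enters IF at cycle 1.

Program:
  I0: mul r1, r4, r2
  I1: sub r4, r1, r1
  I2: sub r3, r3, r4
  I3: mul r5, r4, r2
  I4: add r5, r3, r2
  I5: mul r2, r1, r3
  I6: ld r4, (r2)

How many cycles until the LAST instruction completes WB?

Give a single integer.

I0 mul r1 <- r4,r2: IF@1 ID@2 stall=0 (-) EX@3 MEM@4 WB@5
I1 sub r4 <- r1,r1: IF@2 ID@3 stall=2 (RAW on I0.r1 (WB@5)) EX@6 MEM@7 WB@8
I2 sub r3 <- r3,r4: IF@3 ID@6 stall=2 (RAW on I1.r4 (WB@8)) EX@9 MEM@10 WB@11
I3 mul r5 <- r4,r2: IF@6 ID@9 stall=0 (-) EX@10 MEM@11 WB@12
I4 add r5 <- r3,r2: IF@9 ID@10 stall=1 (RAW on I2.r3 (WB@11)) EX@12 MEM@13 WB@14
I5 mul r2 <- r1,r3: IF@10 ID@12 stall=0 (-) EX@13 MEM@14 WB@15
I6 ld r4 <- r2: IF@12 ID@13 stall=2 (RAW on I5.r2 (WB@15)) EX@16 MEM@17 WB@18

Answer: 18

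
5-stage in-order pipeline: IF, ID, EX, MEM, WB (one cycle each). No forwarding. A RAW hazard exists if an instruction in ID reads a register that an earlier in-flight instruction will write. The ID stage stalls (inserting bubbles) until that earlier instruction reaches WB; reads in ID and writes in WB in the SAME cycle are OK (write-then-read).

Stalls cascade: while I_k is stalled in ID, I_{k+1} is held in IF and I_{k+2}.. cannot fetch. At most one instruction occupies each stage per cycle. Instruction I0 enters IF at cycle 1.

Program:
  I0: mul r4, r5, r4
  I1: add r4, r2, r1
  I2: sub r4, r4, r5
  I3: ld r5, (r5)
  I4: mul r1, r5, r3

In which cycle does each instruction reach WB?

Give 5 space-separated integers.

Answer: 5 6 9 10 13

Derivation:
I0 mul r4 <- r5,r4: IF@1 ID@2 stall=0 (-) EX@3 MEM@4 WB@5
I1 add r4 <- r2,r1: IF@2 ID@3 stall=0 (-) EX@4 MEM@5 WB@6
I2 sub r4 <- r4,r5: IF@3 ID@4 stall=2 (RAW on I1.r4 (WB@6)) EX@7 MEM@8 WB@9
I3 ld r5 <- r5: IF@4 ID@7 stall=0 (-) EX@8 MEM@9 WB@10
I4 mul r1 <- r5,r3: IF@7 ID@8 stall=2 (RAW on I3.r5 (WB@10)) EX@11 MEM@12 WB@13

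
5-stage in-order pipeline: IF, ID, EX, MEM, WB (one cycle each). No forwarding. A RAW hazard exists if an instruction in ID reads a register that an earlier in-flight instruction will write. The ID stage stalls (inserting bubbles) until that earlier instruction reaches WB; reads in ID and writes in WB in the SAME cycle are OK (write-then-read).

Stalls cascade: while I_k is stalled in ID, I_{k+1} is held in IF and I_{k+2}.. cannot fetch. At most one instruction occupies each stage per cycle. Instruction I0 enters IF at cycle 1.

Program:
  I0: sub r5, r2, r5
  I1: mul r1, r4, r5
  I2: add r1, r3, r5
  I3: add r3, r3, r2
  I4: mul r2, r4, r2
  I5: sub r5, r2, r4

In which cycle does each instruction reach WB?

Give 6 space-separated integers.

I0 sub r5 <- r2,r5: IF@1 ID@2 stall=0 (-) EX@3 MEM@4 WB@5
I1 mul r1 <- r4,r5: IF@2 ID@3 stall=2 (RAW on I0.r5 (WB@5)) EX@6 MEM@7 WB@8
I2 add r1 <- r3,r5: IF@3 ID@6 stall=0 (-) EX@7 MEM@8 WB@9
I3 add r3 <- r3,r2: IF@6 ID@7 stall=0 (-) EX@8 MEM@9 WB@10
I4 mul r2 <- r4,r2: IF@7 ID@8 stall=0 (-) EX@9 MEM@10 WB@11
I5 sub r5 <- r2,r4: IF@8 ID@9 stall=2 (RAW on I4.r2 (WB@11)) EX@12 MEM@13 WB@14

Answer: 5 8 9 10 11 14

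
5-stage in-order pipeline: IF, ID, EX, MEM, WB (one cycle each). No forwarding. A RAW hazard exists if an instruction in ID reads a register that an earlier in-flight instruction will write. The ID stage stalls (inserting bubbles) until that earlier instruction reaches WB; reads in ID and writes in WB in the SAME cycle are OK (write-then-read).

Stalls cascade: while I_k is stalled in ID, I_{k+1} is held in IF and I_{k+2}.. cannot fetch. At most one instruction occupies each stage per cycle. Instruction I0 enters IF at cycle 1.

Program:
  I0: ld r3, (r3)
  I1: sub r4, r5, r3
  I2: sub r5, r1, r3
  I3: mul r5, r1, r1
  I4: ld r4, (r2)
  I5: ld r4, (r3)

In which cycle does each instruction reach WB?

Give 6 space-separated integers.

Answer: 5 8 9 10 11 12

Derivation:
I0 ld r3 <- r3: IF@1 ID@2 stall=0 (-) EX@3 MEM@4 WB@5
I1 sub r4 <- r5,r3: IF@2 ID@3 stall=2 (RAW on I0.r3 (WB@5)) EX@6 MEM@7 WB@8
I2 sub r5 <- r1,r3: IF@3 ID@6 stall=0 (-) EX@7 MEM@8 WB@9
I3 mul r5 <- r1,r1: IF@6 ID@7 stall=0 (-) EX@8 MEM@9 WB@10
I4 ld r4 <- r2: IF@7 ID@8 stall=0 (-) EX@9 MEM@10 WB@11
I5 ld r4 <- r3: IF@8 ID@9 stall=0 (-) EX@10 MEM@11 WB@12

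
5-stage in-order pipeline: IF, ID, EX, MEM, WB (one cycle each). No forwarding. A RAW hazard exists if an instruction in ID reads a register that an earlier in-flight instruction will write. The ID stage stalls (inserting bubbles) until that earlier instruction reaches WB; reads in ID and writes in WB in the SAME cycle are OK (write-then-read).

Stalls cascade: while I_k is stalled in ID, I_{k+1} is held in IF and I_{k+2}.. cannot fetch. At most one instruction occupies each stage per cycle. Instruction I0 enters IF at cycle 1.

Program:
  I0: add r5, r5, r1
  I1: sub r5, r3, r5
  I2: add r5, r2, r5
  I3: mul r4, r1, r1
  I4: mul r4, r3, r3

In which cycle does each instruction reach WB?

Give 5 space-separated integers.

Answer: 5 8 11 12 13

Derivation:
I0 add r5 <- r5,r1: IF@1 ID@2 stall=0 (-) EX@3 MEM@4 WB@5
I1 sub r5 <- r3,r5: IF@2 ID@3 stall=2 (RAW on I0.r5 (WB@5)) EX@6 MEM@7 WB@8
I2 add r5 <- r2,r5: IF@3 ID@6 stall=2 (RAW on I1.r5 (WB@8)) EX@9 MEM@10 WB@11
I3 mul r4 <- r1,r1: IF@6 ID@9 stall=0 (-) EX@10 MEM@11 WB@12
I4 mul r4 <- r3,r3: IF@9 ID@10 stall=0 (-) EX@11 MEM@12 WB@13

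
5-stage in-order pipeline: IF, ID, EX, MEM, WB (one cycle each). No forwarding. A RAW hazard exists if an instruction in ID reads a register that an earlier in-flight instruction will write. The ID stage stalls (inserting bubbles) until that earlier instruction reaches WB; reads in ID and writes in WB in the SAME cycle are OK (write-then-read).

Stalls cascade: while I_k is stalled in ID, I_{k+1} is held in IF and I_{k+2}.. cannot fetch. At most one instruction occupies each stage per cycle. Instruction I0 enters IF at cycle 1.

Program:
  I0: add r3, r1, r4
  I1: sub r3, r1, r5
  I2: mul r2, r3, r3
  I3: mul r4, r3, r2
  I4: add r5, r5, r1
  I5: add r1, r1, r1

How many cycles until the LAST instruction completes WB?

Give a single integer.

Answer: 14

Derivation:
I0 add r3 <- r1,r4: IF@1 ID@2 stall=0 (-) EX@3 MEM@4 WB@5
I1 sub r3 <- r1,r5: IF@2 ID@3 stall=0 (-) EX@4 MEM@5 WB@6
I2 mul r2 <- r3,r3: IF@3 ID@4 stall=2 (RAW on I1.r3 (WB@6)) EX@7 MEM@8 WB@9
I3 mul r4 <- r3,r2: IF@4 ID@7 stall=2 (RAW on I2.r2 (WB@9)) EX@10 MEM@11 WB@12
I4 add r5 <- r5,r1: IF@7 ID@10 stall=0 (-) EX@11 MEM@12 WB@13
I5 add r1 <- r1,r1: IF@10 ID@11 stall=0 (-) EX@12 MEM@13 WB@14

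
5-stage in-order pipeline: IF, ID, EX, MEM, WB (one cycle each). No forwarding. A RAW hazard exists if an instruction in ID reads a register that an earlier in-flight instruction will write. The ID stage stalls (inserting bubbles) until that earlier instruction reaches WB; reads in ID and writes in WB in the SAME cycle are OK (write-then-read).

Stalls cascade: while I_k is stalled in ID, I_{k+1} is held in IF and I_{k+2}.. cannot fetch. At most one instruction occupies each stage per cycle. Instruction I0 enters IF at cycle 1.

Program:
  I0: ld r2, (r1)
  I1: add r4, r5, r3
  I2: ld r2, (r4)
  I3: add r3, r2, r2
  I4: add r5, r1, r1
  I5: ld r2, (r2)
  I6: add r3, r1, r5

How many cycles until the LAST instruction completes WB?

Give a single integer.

Answer: 16

Derivation:
I0 ld r2 <- r1: IF@1 ID@2 stall=0 (-) EX@3 MEM@4 WB@5
I1 add r4 <- r5,r3: IF@2 ID@3 stall=0 (-) EX@4 MEM@5 WB@6
I2 ld r2 <- r4: IF@3 ID@4 stall=2 (RAW on I1.r4 (WB@6)) EX@7 MEM@8 WB@9
I3 add r3 <- r2,r2: IF@4 ID@7 stall=2 (RAW on I2.r2 (WB@9)) EX@10 MEM@11 WB@12
I4 add r5 <- r1,r1: IF@7 ID@10 stall=0 (-) EX@11 MEM@12 WB@13
I5 ld r2 <- r2: IF@10 ID@11 stall=0 (-) EX@12 MEM@13 WB@14
I6 add r3 <- r1,r5: IF@11 ID@12 stall=1 (RAW on I4.r5 (WB@13)) EX@14 MEM@15 WB@16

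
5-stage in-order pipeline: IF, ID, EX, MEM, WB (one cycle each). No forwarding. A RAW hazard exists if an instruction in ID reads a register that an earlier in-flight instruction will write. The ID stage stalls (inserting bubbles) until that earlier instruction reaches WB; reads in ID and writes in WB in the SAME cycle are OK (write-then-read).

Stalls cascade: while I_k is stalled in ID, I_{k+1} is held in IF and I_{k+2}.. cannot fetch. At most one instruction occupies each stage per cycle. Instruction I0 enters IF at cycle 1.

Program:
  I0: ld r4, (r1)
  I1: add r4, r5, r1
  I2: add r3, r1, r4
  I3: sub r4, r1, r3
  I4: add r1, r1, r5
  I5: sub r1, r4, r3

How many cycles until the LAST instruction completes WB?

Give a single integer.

I0 ld r4 <- r1: IF@1 ID@2 stall=0 (-) EX@3 MEM@4 WB@5
I1 add r4 <- r5,r1: IF@2 ID@3 stall=0 (-) EX@4 MEM@5 WB@6
I2 add r3 <- r1,r4: IF@3 ID@4 stall=2 (RAW on I1.r4 (WB@6)) EX@7 MEM@8 WB@9
I3 sub r4 <- r1,r3: IF@4 ID@7 stall=2 (RAW on I2.r3 (WB@9)) EX@10 MEM@11 WB@12
I4 add r1 <- r1,r5: IF@7 ID@10 stall=0 (-) EX@11 MEM@12 WB@13
I5 sub r1 <- r4,r3: IF@10 ID@11 stall=1 (RAW on I3.r4 (WB@12)) EX@13 MEM@14 WB@15

Answer: 15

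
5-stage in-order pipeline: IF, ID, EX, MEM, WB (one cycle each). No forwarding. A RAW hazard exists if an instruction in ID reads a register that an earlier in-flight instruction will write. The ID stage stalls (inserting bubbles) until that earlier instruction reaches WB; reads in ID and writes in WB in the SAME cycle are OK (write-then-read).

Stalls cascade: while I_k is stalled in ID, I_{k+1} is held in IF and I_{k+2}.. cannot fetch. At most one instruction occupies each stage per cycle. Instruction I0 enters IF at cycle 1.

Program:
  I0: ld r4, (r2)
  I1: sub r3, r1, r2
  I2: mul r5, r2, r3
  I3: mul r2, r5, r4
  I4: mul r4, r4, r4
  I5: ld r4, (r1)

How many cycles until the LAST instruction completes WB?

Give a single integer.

Answer: 14

Derivation:
I0 ld r4 <- r2: IF@1 ID@2 stall=0 (-) EX@3 MEM@4 WB@5
I1 sub r3 <- r1,r2: IF@2 ID@3 stall=0 (-) EX@4 MEM@5 WB@6
I2 mul r5 <- r2,r3: IF@3 ID@4 stall=2 (RAW on I1.r3 (WB@6)) EX@7 MEM@8 WB@9
I3 mul r2 <- r5,r4: IF@4 ID@7 stall=2 (RAW on I2.r5 (WB@9)) EX@10 MEM@11 WB@12
I4 mul r4 <- r4,r4: IF@7 ID@10 stall=0 (-) EX@11 MEM@12 WB@13
I5 ld r4 <- r1: IF@10 ID@11 stall=0 (-) EX@12 MEM@13 WB@14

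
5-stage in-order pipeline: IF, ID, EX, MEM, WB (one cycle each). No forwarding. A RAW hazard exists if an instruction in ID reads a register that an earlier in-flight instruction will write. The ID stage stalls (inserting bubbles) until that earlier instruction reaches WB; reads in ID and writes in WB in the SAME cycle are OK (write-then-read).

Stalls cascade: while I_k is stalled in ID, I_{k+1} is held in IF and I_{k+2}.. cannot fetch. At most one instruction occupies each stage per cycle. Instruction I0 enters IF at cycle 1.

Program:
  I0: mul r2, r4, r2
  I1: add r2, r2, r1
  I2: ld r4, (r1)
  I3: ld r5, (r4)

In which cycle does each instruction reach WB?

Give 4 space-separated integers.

I0 mul r2 <- r4,r2: IF@1 ID@2 stall=0 (-) EX@3 MEM@4 WB@5
I1 add r2 <- r2,r1: IF@2 ID@3 stall=2 (RAW on I0.r2 (WB@5)) EX@6 MEM@7 WB@8
I2 ld r4 <- r1: IF@3 ID@6 stall=0 (-) EX@7 MEM@8 WB@9
I3 ld r5 <- r4: IF@6 ID@7 stall=2 (RAW on I2.r4 (WB@9)) EX@10 MEM@11 WB@12

Answer: 5 8 9 12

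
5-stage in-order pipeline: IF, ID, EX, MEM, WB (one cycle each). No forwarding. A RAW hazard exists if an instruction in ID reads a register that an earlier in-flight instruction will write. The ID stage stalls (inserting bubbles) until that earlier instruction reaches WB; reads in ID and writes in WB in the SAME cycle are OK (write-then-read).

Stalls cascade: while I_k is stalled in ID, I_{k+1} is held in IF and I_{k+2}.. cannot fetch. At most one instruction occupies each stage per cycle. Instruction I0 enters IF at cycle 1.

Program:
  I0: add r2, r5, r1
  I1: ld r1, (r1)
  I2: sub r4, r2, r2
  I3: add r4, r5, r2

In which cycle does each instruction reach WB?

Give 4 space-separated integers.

I0 add r2 <- r5,r1: IF@1 ID@2 stall=0 (-) EX@3 MEM@4 WB@5
I1 ld r1 <- r1: IF@2 ID@3 stall=0 (-) EX@4 MEM@5 WB@6
I2 sub r4 <- r2,r2: IF@3 ID@4 stall=1 (RAW on I0.r2 (WB@5)) EX@6 MEM@7 WB@8
I3 add r4 <- r5,r2: IF@4 ID@6 stall=0 (-) EX@7 MEM@8 WB@9

Answer: 5 6 8 9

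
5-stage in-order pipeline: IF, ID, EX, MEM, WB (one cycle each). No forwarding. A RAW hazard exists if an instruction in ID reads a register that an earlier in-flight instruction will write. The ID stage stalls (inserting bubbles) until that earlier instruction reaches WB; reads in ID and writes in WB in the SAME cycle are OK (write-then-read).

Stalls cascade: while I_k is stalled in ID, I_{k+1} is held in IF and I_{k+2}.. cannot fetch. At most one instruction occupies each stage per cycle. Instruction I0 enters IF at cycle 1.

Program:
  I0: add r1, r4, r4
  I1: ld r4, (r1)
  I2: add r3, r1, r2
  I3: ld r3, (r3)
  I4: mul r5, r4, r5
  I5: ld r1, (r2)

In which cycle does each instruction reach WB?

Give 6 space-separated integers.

I0 add r1 <- r4,r4: IF@1 ID@2 stall=0 (-) EX@3 MEM@4 WB@5
I1 ld r4 <- r1: IF@2 ID@3 stall=2 (RAW on I0.r1 (WB@5)) EX@6 MEM@7 WB@8
I2 add r3 <- r1,r2: IF@3 ID@6 stall=0 (-) EX@7 MEM@8 WB@9
I3 ld r3 <- r3: IF@6 ID@7 stall=2 (RAW on I2.r3 (WB@9)) EX@10 MEM@11 WB@12
I4 mul r5 <- r4,r5: IF@7 ID@10 stall=0 (-) EX@11 MEM@12 WB@13
I5 ld r1 <- r2: IF@10 ID@11 stall=0 (-) EX@12 MEM@13 WB@14

Answer: 5 8 9 12 13 14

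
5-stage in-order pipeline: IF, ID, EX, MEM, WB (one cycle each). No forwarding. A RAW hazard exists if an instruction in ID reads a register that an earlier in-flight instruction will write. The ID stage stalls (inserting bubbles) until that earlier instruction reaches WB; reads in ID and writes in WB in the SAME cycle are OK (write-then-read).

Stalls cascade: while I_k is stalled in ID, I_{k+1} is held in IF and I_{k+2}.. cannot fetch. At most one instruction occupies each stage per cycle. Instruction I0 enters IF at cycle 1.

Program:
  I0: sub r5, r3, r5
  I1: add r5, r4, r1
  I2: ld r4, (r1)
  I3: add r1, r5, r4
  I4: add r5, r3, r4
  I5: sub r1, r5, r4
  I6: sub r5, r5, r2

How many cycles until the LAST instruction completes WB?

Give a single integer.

Answer: 15

Derivation:
I0 sub r5 <- r3,r5: IF@1 ID@2 stall=0 (-) EX@3 MEM@4 WB@5
I1 add r5 <- r4,r1: IF@2 ID@3 stall=0 (-) EX@4 MEM@5 WB@6
I2 ld r4 <- r1: IF@3 ID@4 stall=0 (-) EX@5 MEM@6 WB@7
I3 add r1 <- r5,r4: IF@4 ID@5 stall=2 (RAW on I2.r4 (WB@7)) EX@8 MEM@9 WB@10
I4 add r5 <- r3,r4: IF@5 ID@8 stall=0 (-) EX@9 MEM@10 WB@11
I5 sub r1 <- r5,r4: IF@8 ID@9 stall=2 (RAW on I4.r5 (WB@11)) EX@12 MEM@13 WB@14
I6 sub r5 <- r5,r2: IF@9 ID@12 stall=0 (-) EX@13 MEM@14 WB@15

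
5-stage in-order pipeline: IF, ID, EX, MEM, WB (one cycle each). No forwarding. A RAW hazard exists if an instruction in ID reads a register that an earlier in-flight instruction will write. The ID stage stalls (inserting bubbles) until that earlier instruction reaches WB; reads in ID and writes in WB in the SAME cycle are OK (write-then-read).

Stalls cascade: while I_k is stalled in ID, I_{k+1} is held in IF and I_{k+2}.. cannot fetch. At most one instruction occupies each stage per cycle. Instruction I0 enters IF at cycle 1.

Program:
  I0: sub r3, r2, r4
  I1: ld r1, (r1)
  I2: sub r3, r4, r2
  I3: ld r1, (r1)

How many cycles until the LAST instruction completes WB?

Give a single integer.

I0 sub r3 <- r2,r4: IF@1 ID@2 stall=0 (-) EX@3 MEM@4 WB@5
I1 ld r1 <- r1: IF@2 ID@3 stall=0 (-) EX@4 MEM@5 WB@6
I2 sub r3 <- r4,r2: IF@3 ID@4 stall=0 (-) EX@5 MEM@6 WB@7
I3 ld r1 <- r1: IF@4 ID@5 stall=1 (RAW on I1.r1 (WB@6)) EX@7 MEM@8 WB@9

Answer: 9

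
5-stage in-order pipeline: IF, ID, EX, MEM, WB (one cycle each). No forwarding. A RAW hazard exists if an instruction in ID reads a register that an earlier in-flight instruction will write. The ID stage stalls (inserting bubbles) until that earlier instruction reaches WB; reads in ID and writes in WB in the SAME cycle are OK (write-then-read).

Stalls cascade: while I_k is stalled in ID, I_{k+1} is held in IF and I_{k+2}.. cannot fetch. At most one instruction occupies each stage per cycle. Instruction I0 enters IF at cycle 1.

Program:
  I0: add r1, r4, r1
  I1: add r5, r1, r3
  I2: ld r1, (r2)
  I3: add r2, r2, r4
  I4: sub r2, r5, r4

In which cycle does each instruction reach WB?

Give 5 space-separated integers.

I0 add r1 <- r4,r1: IF@1 ID@2 stall=0 (-) EX@3 MEM@4 WB@5
I1 add r5 <- r1,r3: IF@2 ID@3 stall=2 (RAW on I0.r1 (WB@5)) EX@6 MEM@7 WB@8
I2 ld r1 <- r2: IF@3 ID@6 stall=0 (-) EX@7 MEM@8 WB@9
I3 add r2 <- r2,r4: IF@6 ID@7 stall=0 (-) EX@8 MEM@9 WB@10
I4 sub r2 <- r5,r4: IF@7 ID@8 stall=0 (-) EX@9 MEM@10 WB@11

Answer: 5 8 9 10 11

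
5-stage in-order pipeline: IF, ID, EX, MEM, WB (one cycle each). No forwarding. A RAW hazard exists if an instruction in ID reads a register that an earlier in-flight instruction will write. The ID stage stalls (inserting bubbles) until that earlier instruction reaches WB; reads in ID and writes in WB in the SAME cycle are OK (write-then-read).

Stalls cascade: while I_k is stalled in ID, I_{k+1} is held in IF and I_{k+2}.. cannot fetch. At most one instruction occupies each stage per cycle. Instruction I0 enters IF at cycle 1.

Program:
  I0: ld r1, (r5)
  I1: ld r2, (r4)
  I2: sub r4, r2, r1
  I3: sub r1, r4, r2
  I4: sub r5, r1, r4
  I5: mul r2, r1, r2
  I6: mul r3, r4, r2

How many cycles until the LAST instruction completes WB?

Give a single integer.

Answer: 19

Derivation:
I0 ld r1 <- r5: IF@1 ID@2 stall=0 (-) EX@3 MEM@4 WB@5
I1 ld r2 <- r4: IF@2 ID@3 stall=0 (-) EX@4 MEM@5 WB@6
I2 sub r4 <- r2,r1: IF@3 ID@4 stall=2 (RAW on I1.r2 (WB@6)) EX@7 MEM@8 WB@9
I3 sub r1 <- r4,r2: IF@4 ID@7 stall=2 (RAW on I2.r4 (WB@9)) EX@10 MEM@11 WB@12
I4 sub r5 <- r1,r4: IF@7 ID@10 stall=2 (RAW on I3.r1 (WB@12)) EX@13 MEM@14 WB@15
I5 mul r2 <- r1,r2: IF@10 ID@13 stall=0 (-) EX@14 MEM@15 WB@16
I6 mul r3 <- r4,r2: IF@13 ID@14 stall=2 (RAW on I5.r2 (WB@16)) EX@17 MEM@18 WB@19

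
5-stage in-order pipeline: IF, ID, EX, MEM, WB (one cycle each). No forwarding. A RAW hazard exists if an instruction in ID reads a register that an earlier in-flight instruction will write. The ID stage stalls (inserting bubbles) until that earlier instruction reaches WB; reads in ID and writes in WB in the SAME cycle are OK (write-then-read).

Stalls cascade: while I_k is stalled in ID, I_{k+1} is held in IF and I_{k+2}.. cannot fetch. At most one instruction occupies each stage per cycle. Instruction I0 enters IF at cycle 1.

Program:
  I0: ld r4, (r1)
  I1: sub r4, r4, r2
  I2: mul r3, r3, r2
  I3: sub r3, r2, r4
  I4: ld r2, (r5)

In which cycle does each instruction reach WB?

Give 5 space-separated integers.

Answer: 5 8 9 11 12

Derivation:
I0 ld r4 <- r1: IF@1 ID@2 stall=0 (-) EX@3 MEM@4 WB@5
I1 sub r4 <- r4,r2: IF@2 ID@3 stall=2 (RAW on I0.r4 (WB@5)) EX@6 MEM@7 WB@8
I2 mul r3 <- r3,r2: IF@3 ID@6 stall=0 (-) EX@7 MEM@8 WB@9
I3 sub r3 <- r2,r4: IF@6 ID@7 stall=1 (RAW on I1.r4 (WB@8)) EX@9 MEM@10 WB@11
I4 ld r2 <- r5: IF@7 ID@9 stall=0 (-) EX@10 MEM@11 WB@12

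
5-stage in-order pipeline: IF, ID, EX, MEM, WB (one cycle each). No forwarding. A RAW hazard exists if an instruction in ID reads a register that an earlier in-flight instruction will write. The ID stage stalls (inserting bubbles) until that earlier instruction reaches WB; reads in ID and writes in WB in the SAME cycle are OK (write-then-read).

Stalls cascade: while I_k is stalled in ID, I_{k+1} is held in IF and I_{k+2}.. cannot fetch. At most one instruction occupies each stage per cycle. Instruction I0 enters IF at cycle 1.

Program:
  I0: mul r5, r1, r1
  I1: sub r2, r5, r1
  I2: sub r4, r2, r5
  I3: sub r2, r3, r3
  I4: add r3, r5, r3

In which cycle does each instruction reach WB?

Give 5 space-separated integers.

I0 mul r5 <- r1,r1: IF@1 ID@2 stall=0 (-) EX@3 MEM@4 WB@5
I1 sub r2 <- r5,r1: IF@2 ID@3 stall=2 (RAW on I0.r5 (WB@5)) EX@6 MEM@7 WB@8
I2 sub r4 <- r2,r5: IF@3 ID@6 stall=2 (RAW on I1.r2 (WB@8)) EX@9 MEM@10 WB@11
I3 sub r2 <- r3,r3: IF@6 ID@9 stall=0 (-) EX@10 MEM@11 WB@12
I4 add r3 <- r5,r3: IF@9 ID@10 stall=0 (-) EX@11 MEM@12 WB@13

Answer: 5 8 11 12 13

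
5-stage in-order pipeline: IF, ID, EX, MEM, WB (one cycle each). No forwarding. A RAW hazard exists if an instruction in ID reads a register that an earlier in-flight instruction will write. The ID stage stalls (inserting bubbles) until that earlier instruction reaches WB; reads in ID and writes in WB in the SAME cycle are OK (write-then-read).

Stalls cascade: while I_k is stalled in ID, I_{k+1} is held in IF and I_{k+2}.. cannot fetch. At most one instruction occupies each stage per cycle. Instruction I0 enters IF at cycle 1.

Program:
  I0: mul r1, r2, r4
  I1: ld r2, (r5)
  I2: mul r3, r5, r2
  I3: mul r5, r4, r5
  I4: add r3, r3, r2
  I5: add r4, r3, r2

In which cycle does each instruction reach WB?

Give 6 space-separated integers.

I0 mul r1 <- r2,r4: IF@1 ID@2 stall=0 (-) EX@3 MEM@4 WB@5
I1 ld r2 <- r5: IF@2 ID@3 stall=0 (-) EX@4 MEM@5 WB@6
I2 mul r3 <- r5,r2: IF@3 ID@4 stall=2 (RAW on I1.r2 (WB@6)) EX@7 MEM@8 WB@9
I3 mul r5 <- r4,r5: IF@4 ID@7 stall=0 (-) EX@8 MEM@9 WB@10
I4 add r3 <- r3,r2: IF@7 ID@8 stall=1 (RAW on I2.r3 (WB@9)) EX@10 MEM@11 WB@12
I5 add r4 <- r3,r2: IF@8 ID@10 stall=2 (RAW on I4.r3 (WB@12)) EX@13 MEM@14 WB@15

Answer: 5 6 9 10 12 15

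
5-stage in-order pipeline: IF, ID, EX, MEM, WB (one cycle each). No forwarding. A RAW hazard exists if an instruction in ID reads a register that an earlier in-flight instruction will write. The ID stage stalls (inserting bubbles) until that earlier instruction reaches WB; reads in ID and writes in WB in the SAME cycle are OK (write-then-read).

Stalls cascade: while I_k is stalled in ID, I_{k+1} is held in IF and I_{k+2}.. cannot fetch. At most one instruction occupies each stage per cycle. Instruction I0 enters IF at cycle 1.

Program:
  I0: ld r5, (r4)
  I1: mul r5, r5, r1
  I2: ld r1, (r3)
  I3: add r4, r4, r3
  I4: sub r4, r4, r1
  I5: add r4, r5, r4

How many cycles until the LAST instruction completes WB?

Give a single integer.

I0 ld r5 <- r4: IF@1 ID@2 stall=0 (-) EX@3 MEM@4 WB@5
I1 mul r5 <- r5,r1: IF@2 ID@3 stall=2 (RAW on I0.r5 (WB@5)) EX@6 MEM@7 WB@8
I2 ld r1 <- r3: IF@3 ID@6 stall=0 (-) EX@7 MEM@8 WB@9
I3 add r4 <- r4,r3: IF@6 ID@7 stall=0 (-) EX@8 MEM@9 WB@10
I4 sub r4 <- r4,r1: IF@7 ID@8 stall=2 (RAW on I3.r4 (WB@10)) EX@11 MEM@12 WB@13
I5 add r4 <- r5,r4: IF@8 ID@11 stall=2 (RAW on I4.r4 (WB@13)) EX@14 MEM@15 WB@16

Answer: 16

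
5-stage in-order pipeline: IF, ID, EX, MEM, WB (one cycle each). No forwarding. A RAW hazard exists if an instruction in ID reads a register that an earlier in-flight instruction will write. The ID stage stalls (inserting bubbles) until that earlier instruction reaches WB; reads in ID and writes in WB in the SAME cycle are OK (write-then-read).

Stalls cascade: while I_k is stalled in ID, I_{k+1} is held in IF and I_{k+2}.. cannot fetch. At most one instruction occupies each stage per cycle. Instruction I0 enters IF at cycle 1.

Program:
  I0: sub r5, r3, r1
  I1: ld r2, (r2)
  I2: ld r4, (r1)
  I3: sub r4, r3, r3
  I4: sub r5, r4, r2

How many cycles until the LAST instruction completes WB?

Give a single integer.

I0 sub r5 <- r3,r1: IF@1 ID@2 stall=0 (-) EX@3 MEM@4 WB@5
I1 ld r2 <- r2: IF@2 ID@3 stall=0 (-) EX@4 MEM@5 WB@6
I2 ld r4 <- r1: IF@3 ID@4 stall=0 (-) EX@5 MEM@6 WB@7
I3 sub r4 <- r3,r3: IF@4 ID@5 stall=0 (-) EX@6 MEM@7 WB@8
I4 sub r5 <- r4,r2: IF@5 ID@6 stall=2 (RAW on I3.r4 (WB@8)) EX@9 MEM@10 WB@11

Answer: 11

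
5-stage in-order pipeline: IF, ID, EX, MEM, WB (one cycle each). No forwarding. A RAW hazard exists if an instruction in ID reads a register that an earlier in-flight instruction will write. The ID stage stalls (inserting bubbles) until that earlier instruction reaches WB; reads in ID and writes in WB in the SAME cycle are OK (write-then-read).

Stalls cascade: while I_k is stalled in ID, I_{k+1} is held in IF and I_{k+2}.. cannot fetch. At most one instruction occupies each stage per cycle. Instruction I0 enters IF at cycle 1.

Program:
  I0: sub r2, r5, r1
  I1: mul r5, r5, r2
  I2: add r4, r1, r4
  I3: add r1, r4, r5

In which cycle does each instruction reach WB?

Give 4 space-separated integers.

Answer: 5 8 9 12

Derivation:
I0 sub r2 <- r5,r1: IF@1 ID@2 stall=0 (-) EX@3 MEM@4 WB@5
I1 mul r5 <- r5,r2: IF@2 ID@3 stall=2 (RAW on I0.r2 (WB@5)) EX@6 MEM@7 WB@8
I2 add r4 <- r1,r4: IF@3 ID@6 stall=0 (-) EX@7 MEM@8 WB@9
I3 add r1 <- r4,r5: IF@6 ID@7 stall=2 (RAW on I2.r4 (WB@9)) EX@10 MEM@11 WB@12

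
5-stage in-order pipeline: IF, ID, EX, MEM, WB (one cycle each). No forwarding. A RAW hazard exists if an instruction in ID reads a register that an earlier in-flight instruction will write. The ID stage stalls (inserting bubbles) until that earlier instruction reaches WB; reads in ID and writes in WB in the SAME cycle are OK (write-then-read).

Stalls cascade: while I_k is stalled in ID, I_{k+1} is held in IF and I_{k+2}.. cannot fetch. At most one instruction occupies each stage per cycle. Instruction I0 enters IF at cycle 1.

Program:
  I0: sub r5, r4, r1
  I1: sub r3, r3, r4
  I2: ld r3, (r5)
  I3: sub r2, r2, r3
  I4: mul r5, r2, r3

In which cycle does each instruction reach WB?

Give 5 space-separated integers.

Answer: 5 6 8 11 14

Derivation:
I0 sub r5 <- r4,r1: IF@1 ID@2 stall=0 (-) EX@3 MEM@4 WB@5
I1 sub r3 <- r3,r4: IF@2 ID@3 stall=0 (-) EX@4 MEM@5 WB@6
I2 ld r3 <- r5: IF@3 ID@4 stall=1 (RAW on I0.r5 (WB@5)) EX@6 MEM@7 WB@8
I3 sub r2 <- r2,r3: IF@4 ID@6 stall=2 (RAW on I2.r3 (WB@8)) EX@9 MEM@10 WB@11
I4 mul r5 <- r2,r3: IF@6 ID@9 stall=2 (RAW on I3.r2 (WB@11)) EX@12 MEM@13 WB@14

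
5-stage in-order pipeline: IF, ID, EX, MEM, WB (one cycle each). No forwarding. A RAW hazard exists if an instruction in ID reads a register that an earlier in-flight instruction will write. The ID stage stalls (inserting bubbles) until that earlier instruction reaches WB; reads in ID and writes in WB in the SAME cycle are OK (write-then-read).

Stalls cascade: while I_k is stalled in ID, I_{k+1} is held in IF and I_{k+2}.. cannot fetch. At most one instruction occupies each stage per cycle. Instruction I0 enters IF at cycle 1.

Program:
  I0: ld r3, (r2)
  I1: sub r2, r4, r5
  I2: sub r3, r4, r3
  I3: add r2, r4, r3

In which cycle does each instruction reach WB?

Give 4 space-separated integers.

Answer: 5 6 8 11

Derivation:
I0 ld r3 <- r2: IF@1 ID@2 stall=0 (-) EX@3 MEM@4 WB@5
I1 sub r2 <- r4,r5: IF@2 ID@3 stall=0 (-) EX@4 MEM@5 WB@6
I2 sub r3 <- r4,r3: IF@3 ID@4 stall=1 (RAW on I0.r3 (WB@5)) EX@6 MEM@7 WB@8
I3 add r2 <- r4,r3: IF@4 ID@6 stall=2 (RAW on I2.r3 (WB@8)) EX@9 MEM@10 WB@11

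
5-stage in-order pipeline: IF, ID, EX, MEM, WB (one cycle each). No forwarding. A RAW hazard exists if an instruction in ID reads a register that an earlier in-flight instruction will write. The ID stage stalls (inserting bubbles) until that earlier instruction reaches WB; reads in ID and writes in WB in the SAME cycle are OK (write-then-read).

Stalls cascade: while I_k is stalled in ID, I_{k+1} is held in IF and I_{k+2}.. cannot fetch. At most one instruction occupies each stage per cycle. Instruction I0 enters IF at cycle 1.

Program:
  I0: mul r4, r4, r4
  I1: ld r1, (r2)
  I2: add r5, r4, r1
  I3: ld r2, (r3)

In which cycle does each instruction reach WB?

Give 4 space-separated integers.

I0 mul r4 <- r4,r4: IF@1 ID@2 stall=0 (-) EX@3 MEM@4 WB@5
I1 ld r1 <- r2: IF@2 ID@3 stall=0 (-) EX@4 MEM@5 WB@6
I2 add r5 <- r4,r1: IF@3 ID@4 stall=2 (RAW on I1.r1 (WB@6)) EX@7 MEM@8 WB@9
I3 ld r2 <- r3: IF@4 ID@7 stall=0 (-) EX@8 MEM@9 WB@10

Answer: 5 6 9 10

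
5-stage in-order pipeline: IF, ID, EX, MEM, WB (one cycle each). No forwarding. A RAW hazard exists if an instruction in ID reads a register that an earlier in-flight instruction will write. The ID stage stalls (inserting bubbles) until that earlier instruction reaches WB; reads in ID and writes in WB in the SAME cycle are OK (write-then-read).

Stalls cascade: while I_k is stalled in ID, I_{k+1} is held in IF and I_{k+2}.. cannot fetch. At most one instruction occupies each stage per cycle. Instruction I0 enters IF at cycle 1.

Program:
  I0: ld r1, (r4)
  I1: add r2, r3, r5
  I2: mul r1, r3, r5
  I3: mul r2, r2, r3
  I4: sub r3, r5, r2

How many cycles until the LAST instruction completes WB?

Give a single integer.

Answer: 12

Derivation:
I0 ld r1 <- r4: IF@1 ID@2 stall=0 (-) EX@3 MEM@4 WB@5
I1 add r2 <- r3,r5: IF@2 ID@3 stall=0 (-) EX@4 MEM@5 WB@6
I2 mul r1 <- r3,r5: IF@3 ID@4 stall=0 (-) EX@5 MEM@6 WB@7
I3 mul r2 <- r2,r3: IF@4 ID@5 stall=1 (RAW on I1.r2 (WB@6)) EX@7 MEM@8 WB@9
I4 sub r3 <- r5,r2: IF@5 ID@7 stall=2 (RAW on I3.r2 (WB@9)) EX@10 MEM@11 WB@12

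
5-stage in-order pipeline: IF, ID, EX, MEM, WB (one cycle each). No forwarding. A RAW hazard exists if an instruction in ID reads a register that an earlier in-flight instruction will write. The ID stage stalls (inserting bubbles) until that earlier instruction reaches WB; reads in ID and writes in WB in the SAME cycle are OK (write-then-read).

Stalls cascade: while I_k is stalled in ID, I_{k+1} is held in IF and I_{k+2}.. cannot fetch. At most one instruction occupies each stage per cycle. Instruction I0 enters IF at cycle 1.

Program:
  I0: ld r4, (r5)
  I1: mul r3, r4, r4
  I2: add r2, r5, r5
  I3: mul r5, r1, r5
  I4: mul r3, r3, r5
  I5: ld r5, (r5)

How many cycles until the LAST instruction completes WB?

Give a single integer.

I0 ld r4 <- r5: IF@1 ID@2 stall=0 (-) EX@3 MEM@4 WB@5
I1 mul r3 <- r4,r4: IF@2 ID@3 stall=2 (RAW on I0.r4 (WB@5)) EX@6 MEM@7 WB@8
I2 add r2 <- r5,r5: IF@3 ID@6 stall=0 (-) EX@7 MEM@8 WB@9
I3 mul r5 <- r1,r5: IF@6 ID@7 stall=0 (-) EX@8 MEM@9 WB@10
I4 mul r3 <- r3,r5: IF@7 ID@8 stall=2 (RAW on I3.r5 (WB@10)) EX@11 MEM@12 WB@13
I5 ld r5 <- r5: IF@8 ID@11 stall=0 (-) EX@12 MEM@13 WB@14

Answer: 14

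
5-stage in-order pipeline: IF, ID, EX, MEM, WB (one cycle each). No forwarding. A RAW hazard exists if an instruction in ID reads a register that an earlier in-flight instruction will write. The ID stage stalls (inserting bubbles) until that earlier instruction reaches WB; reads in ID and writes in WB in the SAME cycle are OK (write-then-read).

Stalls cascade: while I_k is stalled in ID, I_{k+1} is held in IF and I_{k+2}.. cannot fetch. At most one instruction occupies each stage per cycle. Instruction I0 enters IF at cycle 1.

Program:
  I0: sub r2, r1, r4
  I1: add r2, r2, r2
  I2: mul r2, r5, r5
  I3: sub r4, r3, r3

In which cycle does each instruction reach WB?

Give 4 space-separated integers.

Answer: 5 8 9 10

Derivation:
I0 sub r2 <- r1,r4: IF@1 ID@2 stall=0 (-) EX@3 MEM@4 WB@5
I1 add r2 <- r2,r2: IF@2 ID@3 stall=2 (RAW on I0.r2 (WB@5)) EX@6 MEM@7 WB@8
I2 mul r2 <- r5,r5: IF@3 ID@6 stall=0 (-) EX@7 MEM@8 WB@9
I3 sub r4 <- r3,r3: IF@6 ID@7 stall=0 (-) EX@8 MEM@9 WB@10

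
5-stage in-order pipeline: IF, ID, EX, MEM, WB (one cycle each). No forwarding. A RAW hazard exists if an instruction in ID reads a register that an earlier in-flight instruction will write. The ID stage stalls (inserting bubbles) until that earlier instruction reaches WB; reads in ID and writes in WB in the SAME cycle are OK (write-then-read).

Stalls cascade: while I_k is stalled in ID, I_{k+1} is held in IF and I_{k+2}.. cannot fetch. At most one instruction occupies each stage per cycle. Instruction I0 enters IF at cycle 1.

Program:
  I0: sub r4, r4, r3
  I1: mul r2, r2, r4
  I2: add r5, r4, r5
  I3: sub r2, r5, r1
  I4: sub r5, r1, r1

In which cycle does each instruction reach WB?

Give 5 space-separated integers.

I0 sub r4 <- r4,r3: IF@1 ID@2 stall=0 (-) EX@3 MEM@4 WB@5
I1 mul r2 <- r2,r4: IF@2 ID@3 stall=2 (RAW on I0.r4 (WB@5)) EX@6 MEM@7 WB@8
I2 add r5 <- r4,r5: IF@3 ID@6 stall=0 (-) EX@7 MEM@8 WB@9
I3 sub r2 <- r5,r1: IF@6 ID@7 stall=2 (RAW on I2.r5 (WB@9)) EX@10 MEM@11 WB@12
I4 sub r5 <- r1,r1: IF@7 ID@10 stall=0 (-) EX@11 MEM@12 WB@13

Answer: 5 8 9 12 13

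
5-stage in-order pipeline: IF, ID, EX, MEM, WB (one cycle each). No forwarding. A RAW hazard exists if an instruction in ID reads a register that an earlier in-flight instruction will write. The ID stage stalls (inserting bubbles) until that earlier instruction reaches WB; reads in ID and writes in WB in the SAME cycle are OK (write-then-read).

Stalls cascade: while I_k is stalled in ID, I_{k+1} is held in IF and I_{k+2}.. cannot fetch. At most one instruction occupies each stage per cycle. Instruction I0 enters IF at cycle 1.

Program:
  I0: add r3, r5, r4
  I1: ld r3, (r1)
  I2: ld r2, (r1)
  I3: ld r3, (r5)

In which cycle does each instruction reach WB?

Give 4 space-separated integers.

Answer: 5 6 7 8

Derivation:
I0 add r3 <- r5,r4: IF@1 ID@2 stall=0 (-) EX@3 MEM@4 WB@5
I1 ld r3 <- r1: IF@2 ID@3 stall=0 (-) EX@4 MEM@5 WB@6
I2 ld r2 <- r1: IF@3 ID@4 stall=0 (-) EX@5 MEM@6 WB@7
I3 ld r3 <- r5: IF@4 ID@5 stall=0 (-) EX@6 MEM@7 WB@8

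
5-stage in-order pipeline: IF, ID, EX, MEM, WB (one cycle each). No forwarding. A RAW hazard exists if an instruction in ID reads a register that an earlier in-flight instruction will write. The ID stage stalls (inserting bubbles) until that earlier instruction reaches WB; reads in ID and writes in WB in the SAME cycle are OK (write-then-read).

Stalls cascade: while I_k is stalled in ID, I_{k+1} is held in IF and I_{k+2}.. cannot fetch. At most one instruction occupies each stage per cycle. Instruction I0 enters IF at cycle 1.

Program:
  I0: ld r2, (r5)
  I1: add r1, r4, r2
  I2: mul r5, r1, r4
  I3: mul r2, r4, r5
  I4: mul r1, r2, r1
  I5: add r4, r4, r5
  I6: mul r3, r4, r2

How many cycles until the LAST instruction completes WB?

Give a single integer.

Answer: 21

Derivation:
I0 ld r2 <- r5: IF@1 ID@2 stall=0 (-) EX@3 MEM@4 WB@5
I1 add r1 <- r4,r2: IF@2 ID@3 stall=2 (RAW on I0.r2 (WB@5)) EX@6 MEM@7 WB@8
I2 mul r5 <- r1,r4: IF@3 ID@6 stall=2 (RAW on I1.r1 (WB@8)) EX@9 MEM@10 WB@11
I3 mul r2 <- r4,r5: IF@6 ID@9 stall=2 (RAW on I2.r5 (WB@11)) EX@12 MEM@13 WB@14
I4 mul r1 <- r2,r1: IF@9 ID@12 stall=2 (RAW on I3.r2 (WB@14)) EX@15 MEM@16 WB@17
I5 add r4 <- r4,r5: IF@12 ID@15 stall=0 (-) EX@16 MEM@17 WB@18
I6 mul r3 <- r4,r2: IF@15 ID@16 stall=2 (RAW on I5.r4 (WB@18)) EX@19 MEM@20 WB@21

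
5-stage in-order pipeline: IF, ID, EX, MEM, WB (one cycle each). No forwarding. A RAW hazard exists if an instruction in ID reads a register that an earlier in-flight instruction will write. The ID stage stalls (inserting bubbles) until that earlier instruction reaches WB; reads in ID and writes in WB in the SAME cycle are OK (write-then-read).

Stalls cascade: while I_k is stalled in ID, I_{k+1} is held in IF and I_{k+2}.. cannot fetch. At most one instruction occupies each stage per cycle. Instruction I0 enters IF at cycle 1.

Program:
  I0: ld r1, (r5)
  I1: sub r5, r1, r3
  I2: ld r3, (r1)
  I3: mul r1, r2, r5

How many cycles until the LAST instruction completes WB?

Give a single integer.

Answer: 11

Derivation:
I0 ld r1 <- r5: IF@1 ID@2 stall=0 (-) EX@3 MEM@4 WB@5
I1 sub r5 <- r1,r3: IF@2 ID@3 stall=2 (RAW on I0.r1 (WB@5)) EX@6 MEM@7 WB@8
I2 ld r3 <- r1: IF@3 ID@6 stall=0 (-) EX@7 MEM@8 WB@9
I3 mul r1 <- r2,r5: IF@6 ID@7 stall=1 (RAW on I1.r5 (WB@8)) EX@9 MEM@10 WB@11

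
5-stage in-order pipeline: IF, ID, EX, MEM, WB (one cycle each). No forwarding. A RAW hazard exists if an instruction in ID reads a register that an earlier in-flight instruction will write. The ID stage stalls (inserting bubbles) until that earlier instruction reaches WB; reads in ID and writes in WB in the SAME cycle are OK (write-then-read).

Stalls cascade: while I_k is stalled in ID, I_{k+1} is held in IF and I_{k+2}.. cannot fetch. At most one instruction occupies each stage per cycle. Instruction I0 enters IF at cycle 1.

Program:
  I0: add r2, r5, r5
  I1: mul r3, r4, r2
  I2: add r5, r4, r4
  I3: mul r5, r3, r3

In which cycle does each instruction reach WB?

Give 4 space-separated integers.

I0 add r2 <- r5,r5: IF@1 ID@2 stall=0 (-) EX@3 MEM@4 WB@5
I1 mul r3 <- r4,r2: IF@2 ID@3 stall=2 (RAW on I0.r2 (WB@5)) EX@6 MEM@7 WB@8
I2 add r5 <- r4,r4: IF@3 ID@6 stall=0 (-) EX@7 MEM@8 WB@9
I3 mul r5 <- r3,r3: IF@6 ID@7 stall=1 (RAW on I1.r3 (WB@8)) EX@9 MEM@10 WB@11

Answer: 5 8 9 11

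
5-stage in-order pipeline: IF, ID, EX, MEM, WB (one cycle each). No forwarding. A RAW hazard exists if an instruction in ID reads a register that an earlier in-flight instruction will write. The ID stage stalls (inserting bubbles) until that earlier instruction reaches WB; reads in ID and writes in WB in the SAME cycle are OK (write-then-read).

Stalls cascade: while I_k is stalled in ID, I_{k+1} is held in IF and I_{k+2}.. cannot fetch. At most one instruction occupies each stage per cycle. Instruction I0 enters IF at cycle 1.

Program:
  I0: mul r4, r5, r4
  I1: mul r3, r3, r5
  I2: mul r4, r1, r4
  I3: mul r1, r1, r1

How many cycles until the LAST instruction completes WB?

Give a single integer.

Answer: 9

Derivation:
I0 mul r4 <- r5,r4: IF@1 ID@2 stall=0 (-) EX@3 MEM@4 WB@5
I1 mul r3 <- r3,r5: IF@2 ID@3 stall=0 (-) EX@4 MEM@5 WB@6
I2 mul r4 <- r1,r4: IF@3 ID@4 stall=1 (RAW on I0.r4 (WB@5)) EX@6 MEM@7 WB@8
I3 mul r1 <- r1,r1: IF@4 ID@6 stall=0 (-) EX@7 MEM@8 WB@9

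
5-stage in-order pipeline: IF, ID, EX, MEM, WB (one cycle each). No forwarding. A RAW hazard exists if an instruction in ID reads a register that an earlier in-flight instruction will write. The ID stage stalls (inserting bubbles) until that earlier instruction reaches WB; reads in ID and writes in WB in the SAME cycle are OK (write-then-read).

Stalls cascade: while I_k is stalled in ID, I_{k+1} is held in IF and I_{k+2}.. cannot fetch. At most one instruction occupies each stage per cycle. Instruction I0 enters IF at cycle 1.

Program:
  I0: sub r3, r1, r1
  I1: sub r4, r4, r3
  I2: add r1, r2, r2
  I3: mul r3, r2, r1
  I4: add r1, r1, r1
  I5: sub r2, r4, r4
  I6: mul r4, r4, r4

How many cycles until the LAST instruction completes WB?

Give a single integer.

I0 sub r3 <- r1,r1: IF@1 ID@2 stall=0 (-) EX@3 MEM@4 WB@5
I1 sub r4 <- r4,r3: IF@2 ID@3 stall=2 (RAW on I0.r3 (WB@5)) EX@6 MEM@7 WB@8
I2 add r1 <- r2,r2: IF@3 ID@6 stall=0 (-) EX@7 MEM@8 WB@9
I3 mul r3 <- r2,r1: IF@6 ID@7 stall=2 (RAW on I2.r1 (WB@9)) EX@10 MEM@11 WB@12
I4 add r1 <- r1,r1: IF@7 ID@10 stall=0 (-) EX@11 MEM@12 WB@13
I5 sub r2 <- r4,r4: IF@10 ID@11 stall=0 (-) EX@12 MEM@13 WB@14
I6 mul r4 <- r4,r4: IF@11 ID@12 stall=0 (-) EX@13 MEM@14 WB@15

Answer: 15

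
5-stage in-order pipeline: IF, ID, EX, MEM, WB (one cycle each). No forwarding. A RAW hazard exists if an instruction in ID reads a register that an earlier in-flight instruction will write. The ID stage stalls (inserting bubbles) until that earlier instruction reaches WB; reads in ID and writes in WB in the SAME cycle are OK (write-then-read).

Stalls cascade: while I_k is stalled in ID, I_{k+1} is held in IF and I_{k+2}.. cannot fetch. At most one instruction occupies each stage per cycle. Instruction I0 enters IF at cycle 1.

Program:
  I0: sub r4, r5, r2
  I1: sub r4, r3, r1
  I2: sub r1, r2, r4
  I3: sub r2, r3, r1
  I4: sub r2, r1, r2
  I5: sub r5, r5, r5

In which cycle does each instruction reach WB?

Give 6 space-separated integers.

I0 sub r4 <- r5,r2: IF@1 ID@2 stall=0 (-) EX@3 MEM@4 WB@5
I1 sub r4 <- r3,r1: IF@2 ID@3 stall=0 (-) EX@4 MEM@5 WB@6
I2 sub r1 <- r2,r4: IF@3 ID@4 stall=2 (RAW on I1.r4 (WB@6)) EX@7 MEM@8 WB@9
I3 sub r2 <- r3,r1: IF@4 ID@7 stall=2 (RAW on I2.r1 (WB@9)) EX@10 MEM@11 WB@12
I4 sub r2 <- r1,r2: IF@7 ID@10 stall=2 (RAW on I3.r2 (WB@12)) EX@13 MEM@14 WB@15
I5 sub r5 <- r5,r5: IF@10 ID@13 stall=0 (-) EX@14 MEM@15 WB@16

Answer: 5 6 9 12 15 16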